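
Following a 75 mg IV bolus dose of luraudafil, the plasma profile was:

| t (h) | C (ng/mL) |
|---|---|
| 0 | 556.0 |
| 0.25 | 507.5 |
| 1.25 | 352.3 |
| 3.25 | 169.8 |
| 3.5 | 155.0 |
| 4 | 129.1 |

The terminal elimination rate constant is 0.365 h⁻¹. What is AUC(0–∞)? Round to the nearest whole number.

AUC = 1550 ng/mL·h

Trapezoidal AUC_0→4:
  [0→0.25]: (556.0+507.5)/2 × 0.25 = 132.9375
  [0.25→1.25]: (507.5+352.3)/2 × 1 = 429.9
  [1.25→3.25]: (352.3+169.8)/2 × 2 = 522.1
  [3.25→3.5]: (169.8+155.0)/2 × 0.25 = 40.6
  [3.5→4]: (155.0+129.1)/2 × 0.5 = 71.025
  Sum = 1196.5625 ng/mL·h
Extrapolated tail: C_last / k_e = 129.1 / 0.365 = 353.699
AUC_0→∞ = 1196.5625 + 353.699 = 1550.2615 ng/mL·h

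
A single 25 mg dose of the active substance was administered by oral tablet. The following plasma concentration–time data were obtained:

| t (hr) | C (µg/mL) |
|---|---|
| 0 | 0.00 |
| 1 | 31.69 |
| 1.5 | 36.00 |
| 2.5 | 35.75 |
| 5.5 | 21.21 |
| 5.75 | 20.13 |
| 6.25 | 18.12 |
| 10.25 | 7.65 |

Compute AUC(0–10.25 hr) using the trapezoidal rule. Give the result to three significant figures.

AUC = 220 µg/mL·hr

Trapezoidal AUC_0→10.25:
  [0→1]: (0.00+31.69)/2 × 1 = 15.845
  [1→1.5]: (31.69+36.00)/2 × 0.5 = 16.9225
  [1.5→2.5]: (36.00+35.75)/2 × 1 = 35.875
  [2.5→5.5]: (35.75+21.21)/2 × 3 = 85.44
  [5.5→5.75]: (21.21+20.13)/2 × 0.25 = 5.1675
  [5.75→6.25]: (20.13+18.12)/2 × 0.5 = 9.5625
  [6.25→10.25]: (18.12+7.65)/2 × 4 = 51.54
  Sum = 220.3525 µg/mL·hr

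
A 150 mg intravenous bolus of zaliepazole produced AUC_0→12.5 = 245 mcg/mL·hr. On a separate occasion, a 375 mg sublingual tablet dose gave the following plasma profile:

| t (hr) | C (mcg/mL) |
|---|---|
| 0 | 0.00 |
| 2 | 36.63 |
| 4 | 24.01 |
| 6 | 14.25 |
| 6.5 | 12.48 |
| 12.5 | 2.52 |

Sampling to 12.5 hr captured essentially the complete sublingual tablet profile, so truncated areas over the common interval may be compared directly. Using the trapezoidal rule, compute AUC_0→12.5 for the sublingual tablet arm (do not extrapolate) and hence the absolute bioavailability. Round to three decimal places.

F = 0.306

Trapezoidal AUC_0→12.5 (sublingual tablet):
  [0→2]: (0.00+36.63)/2 × 2 = 36.63
  [2→4]: (36.63+24.01)/2 × 2 = 60.64
  [4→6]: (24.01+14.25)/2 × 2 = 38.26
  [6→6.5]: (14.25+12.48)/2 × 0.5 = 6.6825
  [6.5→12.5]: (12.48+2.52)/2 × 6 = 45.0
  Sum = 187.2125 mcg/mL·hr
F = (AUC_ev/D_ev)/(AUC_iv/D_iv) = (187.2125/375)/(245/150) = 0.499233/1.63333 = 0.3057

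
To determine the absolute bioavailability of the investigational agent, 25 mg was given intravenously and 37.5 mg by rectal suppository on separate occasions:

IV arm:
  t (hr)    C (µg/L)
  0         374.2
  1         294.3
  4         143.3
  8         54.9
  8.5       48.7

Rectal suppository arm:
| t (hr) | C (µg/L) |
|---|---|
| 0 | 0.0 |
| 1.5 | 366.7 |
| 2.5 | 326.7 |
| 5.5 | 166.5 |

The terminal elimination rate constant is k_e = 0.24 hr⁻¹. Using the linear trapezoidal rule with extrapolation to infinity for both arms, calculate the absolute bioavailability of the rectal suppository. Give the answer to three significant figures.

Trapezoidal AUC_0→8.5 (IV):
  [0→1]: (374.2+294.3)/2 × 1 = 334.25
  [1→4]: (294.3+143.3)/2 × 3 = 656.4
  [4→8]: (143.3+54.9)/2 × 4 = 396.4
  [8→8.5]: (54.9+48.7)/2 × 0.5 = 25.9
  Sum = 1412.95 µg/L·hr
IV tail: 48.7/0.24 = 202.917; AUC_iv,0→∞ = 1412.95 + 202.917 = 1615.867 µg/L·hr
Trapezoidal AUC_0→5.5 (rectal suppository):
  [0→1.5]: (0.0+366.7)/2 × 1.5 = 275.025
  [1.5→2.5]: (366.7+326.7)/2 × 1 = 346.7
  [2.5→5.5]: (326.7+166.5)/2 × 3 = 739.8
  Sum = 1361.525 µg/L·hr
rectal suppository tail: 166.5/0.24 = 693.750; AUC_ev,0→∞ = 1361.525 + 693.750 = 2055.275 µg/L·hr
F = (AUC_ev/D_ev)/(AUC_iv/D_iv) = (2055.275/37.5)/(1615.867/25) = 54.8073/64.63468 = 0.8480

F = 0.848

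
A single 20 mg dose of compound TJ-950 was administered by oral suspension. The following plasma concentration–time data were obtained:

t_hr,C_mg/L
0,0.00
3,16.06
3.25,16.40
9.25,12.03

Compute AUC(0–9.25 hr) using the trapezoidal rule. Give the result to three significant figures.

Trapezoidal AUC_0→9.25:
  [0→3]: (0.00+16.06)/2 × 3 = 24.09
  [3→3.25]: (16.06+16.40)/2 × 0.25 = 4.0575
  [3.25→9.25]: (16.40+12.03)/2 × 6 = 85.29
  Sum = 113.4375 mg/L·hr

AUC = 113 mg/L·hr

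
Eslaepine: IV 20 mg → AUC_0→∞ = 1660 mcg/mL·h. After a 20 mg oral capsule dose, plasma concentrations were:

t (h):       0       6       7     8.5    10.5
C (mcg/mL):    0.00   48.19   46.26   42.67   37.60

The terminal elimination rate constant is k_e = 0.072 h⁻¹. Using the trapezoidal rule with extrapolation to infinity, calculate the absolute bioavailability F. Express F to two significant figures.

Trapezoidal AUC_0→10.5 (oral capsule):
  [0→6]: (0.00+48.19)/2 × 6 = 144.57
  [6→7]: (48.19+46.26)/2 × 1 = 47.225
  [7→8.5]: (46.26+42.67)/2 × 1.5 = 66.6975
  [8.5→10.5]: (42.67+37.60)/2 × 2 = 80.27
  Sum = 338.7625 mcg/mL·h
Tail: C_last/k_e = 37.60/0.072 = 522.222
AUC_0→∞ (oral capsule) = 338.7625 + 522.222 = 860.9845 mcg/mL·h
F = (AUC_ev/D_ev)/(AUC_iv/D_iv) = (860.9845/20)/(1660/20) = 43.049225/83 = 0.5187

F = 0.52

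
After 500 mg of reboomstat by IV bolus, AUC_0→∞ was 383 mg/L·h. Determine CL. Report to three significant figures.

CL = Dose_iv / AUC_0→∞
   = 500 / 383 = 1.30548 L/h

CL = 1.31 L/h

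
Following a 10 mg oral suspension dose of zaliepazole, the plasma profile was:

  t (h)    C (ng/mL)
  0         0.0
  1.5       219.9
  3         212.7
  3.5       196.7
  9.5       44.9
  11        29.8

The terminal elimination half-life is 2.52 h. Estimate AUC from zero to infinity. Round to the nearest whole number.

AUC = 1481 ng/mL·h

Trapezoidal AUC_0→11:
  [0→1.5]: (0.0+219.9)/2 × 1.5 = 164.925
  [1.5→3]: (219.9+212.7)/2 × 1.5 = 324.45
  [3→3.5]: (212.7+196.7)/2 × 0.5 = 102.35
  [3.5→9.5]: (196.7+44.9)/2 × 6 = 724.8
  [9.5→11]: (44.9+29.8)/2 × 1.5 = 56.025
  Sum = 1372.55 ng/mL·h
k_e = ln2 / t½ = 0.693147 / 2.52 = 0.2751 h^-1
Extrapolated tail: C_last / k_e = 29.8 / 0.2751 = 108.324
AUC_0→∞ = 1372.55 + 108.324 = 1480.874 ng/mL·h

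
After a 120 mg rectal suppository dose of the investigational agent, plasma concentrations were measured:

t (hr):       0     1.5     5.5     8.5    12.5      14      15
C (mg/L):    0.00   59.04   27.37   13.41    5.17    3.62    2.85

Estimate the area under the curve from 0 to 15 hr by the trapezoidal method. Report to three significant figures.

Trapezoidal AUC_0→15:
  [0→1.5]: (0.00+59.04)/2 × 1.5 = 44.28
  [1.5→5.5]: (59.04+27.37)/2 × 4 = 172.82
  [5.5→8.5]: (27.37+13.41)/2 × 3 = 61.17
  [8.5→12.5]: (13.41+5.17)/2 × 4 = 37.16
  [12.5→14]: (5.17+3.62)/2 × 1.5 = 6.5925
  [14→15]: (3.62+2.85)/2 × 1 = 3.235
  Sum = 325.2575 mg/L·hr

AUC = 325 mg/L·hr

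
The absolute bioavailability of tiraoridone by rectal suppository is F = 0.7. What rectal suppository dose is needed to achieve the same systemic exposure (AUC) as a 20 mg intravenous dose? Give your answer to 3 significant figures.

For equal systemic exposure: F × D_ev = D_iv
D_ev = D_iv / F = 20 / 0.7 = 28.5714 mg

D_rectal = 28.6 mg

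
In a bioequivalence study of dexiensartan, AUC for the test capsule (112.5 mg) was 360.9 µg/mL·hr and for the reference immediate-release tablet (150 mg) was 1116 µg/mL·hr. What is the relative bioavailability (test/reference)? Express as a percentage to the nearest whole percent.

F_rel = 43%

F_rel = (AUC_test/D_test) / (AUC_ref/D_ref)
      = (360.9/112.5) / (1116/150)
      = 3.208 / 7.44 = 0.4312 = 43.12%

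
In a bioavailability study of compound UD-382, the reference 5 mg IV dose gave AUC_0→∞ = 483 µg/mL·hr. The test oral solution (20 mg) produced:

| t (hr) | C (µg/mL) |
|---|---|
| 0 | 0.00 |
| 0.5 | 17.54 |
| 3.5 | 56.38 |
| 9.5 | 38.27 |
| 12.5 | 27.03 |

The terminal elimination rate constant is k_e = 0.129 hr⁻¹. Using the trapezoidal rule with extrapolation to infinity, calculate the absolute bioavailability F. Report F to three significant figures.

F = 0.366

Trapezoidal AUC_0→12.5 (oral solution):
  [0→0.5]: (0.00+17.54)/2 × 0.5 = 4.385
  [0.5→3.5]: (17.54+56.38)/2 × 3 = 110.88
  [3.5→9.5]: (56.38+38.27)/2 × 6 = 283.95
  [9.5→12.5]: (38.27+27.03)/2 × 3 = 97.95
  Sum = 497.165 µg/mL·hr
Tail: C_last/k_e = 27.03/0.129 = 209.535
AUC_0→∞ (oral solution) = 497.165 + 209.535 = 706.7 µg/mL·hr
F = (AUC_ev/D_ev)/(AUC_iv/D_iv) = (706.7/20)/(483/5) = 35.335/96.6 = 0.3658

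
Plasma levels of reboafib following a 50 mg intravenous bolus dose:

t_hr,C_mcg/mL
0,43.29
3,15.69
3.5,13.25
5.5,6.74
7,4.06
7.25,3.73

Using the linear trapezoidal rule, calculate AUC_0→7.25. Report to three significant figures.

AUC = 125 mcg/mL·hr

Trapezoidal AUC_0→7.25:
  [0→3]: (43.29+15.69)/2 × 3 = 88.47
  [3→3.5]: (15.69+13.25)/2 × 0.5 = 7.235
  [3.5→5.5]: (13.25+6.74)/2 × 2 = 19.99
  [5.5→7]: (6.74+4.06)/2 × 1.5 = 8.1
  [7→7.25]: (4.06+3.73)/2 × 0.25 = 0.97375
  Sum = 124.76875 mcg/mL·hr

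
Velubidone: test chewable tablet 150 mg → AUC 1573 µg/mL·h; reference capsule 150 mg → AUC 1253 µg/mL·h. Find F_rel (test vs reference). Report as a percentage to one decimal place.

F_rel = (AUC_test/D_test) / (AUC_ref/D_ref)
      = (1573/150) / (1253/150)
      = 10.4867 / 8.35333 = 1.2554 = 125.54%

F_rel = 125.5%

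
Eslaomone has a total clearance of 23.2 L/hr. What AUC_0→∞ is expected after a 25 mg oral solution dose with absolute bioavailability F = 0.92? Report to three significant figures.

AUC_0→∞ = F × Dose / CL
        = 0.92 × 25 / 23.2 = 0.991379 mg/L·hr

AUC = 0.991 mg/L·hr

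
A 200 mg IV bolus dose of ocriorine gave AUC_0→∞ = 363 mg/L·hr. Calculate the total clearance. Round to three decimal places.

CL = 0.551 L/hr

CL = Dose_iv / AUC_0→∞
   = 200 / 363 = 0.550964 L/hr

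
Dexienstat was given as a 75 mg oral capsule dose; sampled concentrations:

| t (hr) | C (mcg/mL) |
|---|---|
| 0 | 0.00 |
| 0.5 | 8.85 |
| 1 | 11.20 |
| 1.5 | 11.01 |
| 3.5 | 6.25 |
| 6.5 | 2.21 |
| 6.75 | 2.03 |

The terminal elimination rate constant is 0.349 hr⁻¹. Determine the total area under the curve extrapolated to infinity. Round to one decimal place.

Trapezoidal AUC_0→6.75:
  [0→0.5]: (0.00+8.85)/2 × 0.5 = 2.2125
  [0.5→1]: (8.85+11.20)/2 × 0.5 = 5.0125
  [1→1.5]: (11.20+11.01)/2 × 0.5 = 5.5525
  [1.5→3.5]: (11.01+6.25)/2 × 2 = 17.26
  [3.5→6.5]: (6.25+2.21)/2 × 3 = 12.69
  [6.5→6.75]: (2.21+2.03)/2 × 0.25 = 0.53
  Sum = 43.2575 mcg/mL·hr
Extrapolated tail: C_last / k_e = 2.03 / 0.349 = 5.817
AUC_0→∞ = 43.2575 + 5.817 = 49.0745 mcg/mL·hr

AUC = 49.1 mcg/mL·hr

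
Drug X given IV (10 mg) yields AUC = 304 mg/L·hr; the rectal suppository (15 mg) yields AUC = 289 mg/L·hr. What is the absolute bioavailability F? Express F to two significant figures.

F = 0.63

F = (AUC_ev / D_ev) / (AUC_iv / D_iv)
  = (289/15) / (304/10)
  = 19.2667 / 30.4 = 0.6338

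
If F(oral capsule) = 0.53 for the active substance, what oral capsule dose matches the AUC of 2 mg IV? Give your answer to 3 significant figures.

D_oral = 3.77 mg

For equal systemic exposure: F × D_ev = D_iv
D_ev = D_iv / F = 2 / 0.53 = 3.77358 mg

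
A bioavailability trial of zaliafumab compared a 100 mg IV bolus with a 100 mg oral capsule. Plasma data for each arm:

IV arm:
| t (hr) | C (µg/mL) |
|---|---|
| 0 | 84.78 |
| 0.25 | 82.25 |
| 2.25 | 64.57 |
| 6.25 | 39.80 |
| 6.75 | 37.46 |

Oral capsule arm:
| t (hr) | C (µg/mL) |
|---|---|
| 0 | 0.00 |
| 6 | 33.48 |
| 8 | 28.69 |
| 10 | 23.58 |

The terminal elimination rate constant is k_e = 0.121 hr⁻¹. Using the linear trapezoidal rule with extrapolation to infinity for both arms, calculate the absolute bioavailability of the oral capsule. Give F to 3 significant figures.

F = 0.581

Trapezoidal AUC_0→6.75 (IV):
  [0→0.25]: (84.78+82.25)/2 × 0.25 = 20.87875
  [0.25→2.25]: (82.25+64.57)/2 × 2 = 146.82
  [2.25→6.25]: (64.57+39.80)/2 × 4 = 208.74
  [6.25→6.75]: (39.80+37.46)/2 × 0.5 = 19.315
  Sum = 395.75375 µg/mL·hr
IV tail: 37.46/0.121 = 309.587; AUC_iv,0→∞ = 395.75375 + 309.587 = 705.34075 µg/mL·hr
Trapezoidal AUC_0→10 (oral capsule):
  [0→6]: (0.00+33.48)/2 × 6 = 100.44
  [6→8]: (33.48+28.69)/2 × 2 = 62.17
  [8→10]: (28.69+23.58)/2 × 2 = 52.27
  Sum = 214.88 µg/mL·hr
oral capsule tail: 23.58/0.121 = 194.876; AUC_ev,0→∞ = 214.88 + 194.876 = 409.756 µg/mL·hr
F = (AUC_ev/D_ev)/(AUC_iv/D_iv) = (409.756/100)/(705.34075/100) = 4.09756/7.0534075 = 0.5809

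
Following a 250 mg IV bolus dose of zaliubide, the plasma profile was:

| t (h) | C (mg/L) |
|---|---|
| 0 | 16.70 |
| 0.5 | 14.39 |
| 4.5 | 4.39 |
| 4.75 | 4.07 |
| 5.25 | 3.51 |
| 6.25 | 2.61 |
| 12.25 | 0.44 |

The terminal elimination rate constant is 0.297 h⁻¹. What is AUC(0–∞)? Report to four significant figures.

Trapezoidal AUC_0→12.25:
  [0→0.5]: (16.70+14.39)/2 × 0.5 = 7.7725
  [0.5→4.5]: (14.39+4.39)/2 × 4 = 37.56
  [4.5→4.75]: (4.39+4.07)/2 × 0.25 = 1.0575
  [4.75→5.25]: (4.07+3.51)/2 × 0.5 = 1.895
  [5.25→6.25]: (3.51+2.61)/2 × 1 = 3.06
  [6.25→12.25]: (2.61+0.44)/2 × 6 = 9.15
  Sum = 60.495 mg/L·h
Extrapolated tail: C_last / k_e = 0.44 / 0.297 = 1.481
AUC_0→∞ = 60.495 + 1.481 = 61.976 mg/L·h

AUC = 61.98 mg/L·h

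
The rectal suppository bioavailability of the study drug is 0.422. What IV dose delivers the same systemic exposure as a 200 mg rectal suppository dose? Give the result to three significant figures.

D_iv = 84.4 mg

Systemic exposure from an extravascular dose = F × D_ev, so the equivalent IV dose is F × D_ev.
D_iv = F × D_ev = 0.422 × 200 = 84.4 mg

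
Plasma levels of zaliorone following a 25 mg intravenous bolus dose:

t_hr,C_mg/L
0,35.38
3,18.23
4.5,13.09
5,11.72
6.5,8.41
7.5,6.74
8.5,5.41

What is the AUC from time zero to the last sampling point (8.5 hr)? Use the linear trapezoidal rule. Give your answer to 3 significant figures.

Trapezoidal AUC_0→8.5:
  [0→3]: (35.38+18.23)/2 × 3 = 80.415
  [3→4.5]: (18.23+13.09)/2 × 1.5 = 23.49
  [4.5→5]: (13.09+11.72)/2 × 0.5 = 6.2025
  [5→6.5]: (11.72+8.41)/2 × 1.5 = 15.0975
  [6.5→7.5]: (8.41+6.74)/2 × 1 = 7.575
  [7.5→8.5]: (6.74+5.41)/2 × 1 = 6.075
  Sum = 138.855 mg/L·hr

AUC = 139 mg/L·hr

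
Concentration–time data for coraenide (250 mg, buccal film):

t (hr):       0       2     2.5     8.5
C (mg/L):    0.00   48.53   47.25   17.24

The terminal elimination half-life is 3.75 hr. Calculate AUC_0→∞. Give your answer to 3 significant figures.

AUC = 359 mg/L·hr

Trapezoidal AUC_0→8.5:
  [0→2]: (0.00+48.53)/2 × 2 = 48.53
  [2→2.5]: (48.53+47.25)/2 × 0.5 = 23.945
  [2.5→8.5]: (47.25+17.24)/2 × 6 = 193.47
  Sum = 265.945 mg/L·hr
k_e = ln2 / t½ = 0.693147 / 3.75 = 0.1848 hr^-1
Extrapolated tail: C_last / k_e = 17.24 / 0.1848 = 93.290
AUC_0→∞ = 265.945 + 93.290 = 359.235 mg/L·hr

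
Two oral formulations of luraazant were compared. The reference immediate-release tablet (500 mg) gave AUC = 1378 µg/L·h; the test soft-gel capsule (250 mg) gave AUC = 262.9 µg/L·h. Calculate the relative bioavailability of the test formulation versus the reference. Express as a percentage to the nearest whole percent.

F_rel = (AUC_test/D_test) / (AUC_ref/D_ref)
      = (262.9/250) / (1378/500)
      = 1.0516 / 2.756 = 0.3816 = 38.16%

F_rel = 38%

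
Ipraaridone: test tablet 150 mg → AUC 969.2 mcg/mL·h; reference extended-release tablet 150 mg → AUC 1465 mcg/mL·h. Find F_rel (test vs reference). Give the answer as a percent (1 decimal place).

F_rel = 66.2%

F_rel = (AUC_test/D_test) / (AUC_ref/D_ref)
      = (969.2/150) / (1465/150)
      = 6.46133 / 9.76667 = 0.6616 = 66.16%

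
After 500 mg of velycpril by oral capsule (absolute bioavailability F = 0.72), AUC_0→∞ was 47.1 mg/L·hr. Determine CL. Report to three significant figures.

CL = F × Dose / AUC_0→∞
   = 0.72 × 500 / 47.1 = 7.64331 L/hr

CL = 7.64 L/hr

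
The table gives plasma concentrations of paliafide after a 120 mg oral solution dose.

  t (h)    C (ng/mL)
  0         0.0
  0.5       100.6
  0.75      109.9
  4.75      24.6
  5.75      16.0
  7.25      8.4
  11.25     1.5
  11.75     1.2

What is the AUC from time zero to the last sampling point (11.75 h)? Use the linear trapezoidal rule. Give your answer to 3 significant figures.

AUC = 380 ng/mL·h

Trapezoidal AUC_0→11.75:
  [0→0.5]: (0.0+100.6)/2 × 0.5 = 25.15
  [0.5→0.75]: (100.6+109.9)/2 × 0.25 = 26.3125
  [0.75→4.75]: (109.9+24.6)/2 × 4 = 269.0
  [4.75→5.75]: (24.6+16.0)/2 × 1 = 20.3
  [5.75→7.25]: (16.0+8.4)/2 × 1.5 = 18.3
  [7.25→11.25]: (8.4+1.5)/2 × 4 = 19.8
  [11.25→11.75]: (1.5+1.2)/2 × 0.5 = 0.675
  Sum = 379.5375 ng/mL·h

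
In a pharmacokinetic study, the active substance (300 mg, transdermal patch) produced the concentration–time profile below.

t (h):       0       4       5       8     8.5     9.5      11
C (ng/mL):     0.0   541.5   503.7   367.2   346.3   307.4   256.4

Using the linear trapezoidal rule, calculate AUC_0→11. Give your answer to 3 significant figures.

Trapezoidal AUC_0→11:
  [0→4]: (0.0+541.5)/2 × 4 = 1083.0
  [4→5]: (541.5+503.7)/2 × 1 = 522.6
  [5→8]: (503.7+367.2)/2 × 3 = 1306.35
  [8→8.5]: (367.2+346.3)/2 × 0.5 = 178.375
  [8.5→9.5]: (346.3+307.4)/2 × 1 = 326.85
  [9.5→11]: (307.4+256.4)/2 × 1.5 = 422.85
  Sum = 3840.025 ng/mL·h

AUC = 3840 ng/mL·h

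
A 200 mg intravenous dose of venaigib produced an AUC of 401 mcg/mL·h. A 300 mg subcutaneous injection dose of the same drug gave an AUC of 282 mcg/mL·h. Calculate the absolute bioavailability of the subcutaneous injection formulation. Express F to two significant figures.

F = (AUC_ev / D_ev) / (AUC_iv / D_iv)
  = (282/300) / (401/200)
  = 0.94 / 2.005 = 0.4688

F = 0.47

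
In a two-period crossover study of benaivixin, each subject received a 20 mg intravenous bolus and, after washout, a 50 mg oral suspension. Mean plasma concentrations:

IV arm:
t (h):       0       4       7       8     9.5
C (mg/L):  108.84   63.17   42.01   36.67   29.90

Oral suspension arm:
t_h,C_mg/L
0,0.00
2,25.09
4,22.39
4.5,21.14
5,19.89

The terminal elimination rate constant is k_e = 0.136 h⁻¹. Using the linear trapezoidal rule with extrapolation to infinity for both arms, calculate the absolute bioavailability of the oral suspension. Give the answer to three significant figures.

F = 0.118

Trapezoidal AUC_0→9.5 (IV):
  [0→4]: (108.84+63.17)/2 × 4 = 344.02
  [4→7]: (63.17+42.01)/2 × 3 = 157.77
  [7→8]: (42.01+36.67)/2 × 1 = 39.34
  [8→9.5]: (36.67+29.90)/2 × 1.5 = 49.9275
  Sum = 591.0575 mg/L·h
IV tail: 29.90/0.136 = 219.853; AUC_iv,0→∞ = 591.0575 + 219.853 = 810.9105 mg/L·h
Trapezoidal AUC_0→5 (oral suspension):
  [0→2]: (0.00+25.09)/2 × 2 = 25.09
  [2→4]: (25.09+22.39)/2 × 2 = 47.48
  [4→4.5]: (22.39+21.14)/2 × 0.5 = 10.8825
  [4.5→5]: (21.14+19.89)/2 × 0.5 = 10.2575
  Sum = 93.71 mg/L·h
oral suspension tail: 19.89/0.136 = 146.250; AUC_ev,0→∞ = 93.71 + 146.250 = 239.96 mg/L·h
F = (AUC_ev/D_ev)/(AUC_iv/D_iv) = (239.96/50)/(810.9105/20) = 4.7992/40.545525 = 0.1184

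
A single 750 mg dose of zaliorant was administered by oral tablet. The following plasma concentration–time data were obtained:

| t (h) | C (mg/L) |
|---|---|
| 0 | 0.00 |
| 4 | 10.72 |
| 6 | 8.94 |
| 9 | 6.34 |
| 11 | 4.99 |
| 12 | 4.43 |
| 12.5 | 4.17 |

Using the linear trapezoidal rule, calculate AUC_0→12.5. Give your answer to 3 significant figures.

AUC = 82.2 mg/L·h

Trapezoidal AUC_0→12.5:
  [0→4]: (0.00+10.72)/2 × 4 = 21.44
  [4→6]: (10.72+8.94)/2 × 2 = 19.66
  [6→9]: (8.94+6.34)/2 × 3 = 22.92
  [9→11]: (6.34+4.99)/2 × 2 = 11.33
  [11→12]: (4.99+4.43)/2 × 1 = 4.71
  [12→12.5]: (4.43+4.17)/2 × 0.5 = 2.15
  Sum = 82.21 mg/L·h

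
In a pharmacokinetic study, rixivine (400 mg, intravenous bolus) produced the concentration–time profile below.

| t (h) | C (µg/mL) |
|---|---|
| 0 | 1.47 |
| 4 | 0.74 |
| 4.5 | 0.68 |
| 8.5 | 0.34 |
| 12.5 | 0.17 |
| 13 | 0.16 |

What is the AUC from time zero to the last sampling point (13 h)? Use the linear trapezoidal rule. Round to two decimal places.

Trapezoidal AUC_0→13:
  [0→4]: (1.47+0.74)/2 × 4 = 4.42
  [4→4.5]: (0.74+0.68)/2 × 0.5 = 0.355
  [4.5→8.5]: (0.68+0.34)/2 × 4 = 2.04
  [8.5→12.5]: (0.34+0.17)/2 × 4 = 1.02
  [12.5→13]: (0.17+0.16)/2 × 0.5 = 0.0825
  Sum = 7.9175 µg/mL·h

AUC = 7.92 µg/mL·h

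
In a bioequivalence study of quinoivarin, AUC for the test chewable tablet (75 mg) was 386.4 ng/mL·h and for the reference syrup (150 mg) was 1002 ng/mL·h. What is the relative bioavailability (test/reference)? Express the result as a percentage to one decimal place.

F_rel = (AUC_test/D_test) / (AUC_ref/D_ref)
      = (386.4/75) / (1002/150)
      = 5.152 / 6.68 = 0.7713 = 77.13%

F_rel = 77.1%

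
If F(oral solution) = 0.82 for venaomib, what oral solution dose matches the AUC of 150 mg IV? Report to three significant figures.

For equal systemic exposure: F × D_ev = D_iv
D_ev = D_iv / F = 150 / 0.82 = 182.927 mg

D_oral = 183 mg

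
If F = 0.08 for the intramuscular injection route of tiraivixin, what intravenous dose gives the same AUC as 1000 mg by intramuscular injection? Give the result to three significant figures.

Systemic exposure from an extravascular dose = F × D_ev, so the equivalent IV dose is F × D_ev.
D_iv = F × D_ev = 0.08 × 1000 = 80 mg

D_iv = 80.0 mg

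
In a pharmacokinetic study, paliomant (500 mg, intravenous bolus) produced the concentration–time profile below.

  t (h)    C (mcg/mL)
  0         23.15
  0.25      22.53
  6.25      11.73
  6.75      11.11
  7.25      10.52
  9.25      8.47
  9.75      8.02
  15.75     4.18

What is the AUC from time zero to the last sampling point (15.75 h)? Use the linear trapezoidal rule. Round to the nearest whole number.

AUC = 179 mcg/mL·h

Trapezoidal AUC_0→15.75:
  [0→0.25]: (23.15+22.53)/2 × 0.25 = 5.71
  [0.25→6.25]: (22.53+11.73)/2 × 6 = 102.78
  [6.25→6.75]: (11.73+11.11)/2 × 0.5 = 5.71
  [6.75→7.25]: (11.11+10.52)/2 × 0.5 = 5.4075
  [7.25→9.25]: (10.52+8.47)/2 × 2 = 18.99
  [9.25→9.75]: (8.47+8.02)/2 × 0.5 = 4.1225
  [9.75→15.75]: (8.02+4.18)/2 × 6 = 36.6
  Sum = 179.32 mcg/mL·h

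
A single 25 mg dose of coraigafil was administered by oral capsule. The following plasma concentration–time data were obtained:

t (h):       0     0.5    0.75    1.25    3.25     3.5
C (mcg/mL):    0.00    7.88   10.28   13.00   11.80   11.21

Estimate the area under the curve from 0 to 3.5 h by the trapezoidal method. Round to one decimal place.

Trapezoidal AUC_0→3.5:
  [0→0.5]: (0.00+7.88)/2 × 0.5 = 1.97
  [0.5→0.75]: (7.88+10.28)/2 × 0.25 = 2.27
  [0.75→1.25]: (10.28+13.00)/2 × 0.5 = 5.82
  [1.25→3.25]: (13.00+11.80)/2 × 2 = 24.8
  [3.25→3.5]: (11.80+11.21)/2 × 0.25 = 2.87625
  Sum = 37.73625 mcg/mL·h

AUC = 37.7 mcg/mL·h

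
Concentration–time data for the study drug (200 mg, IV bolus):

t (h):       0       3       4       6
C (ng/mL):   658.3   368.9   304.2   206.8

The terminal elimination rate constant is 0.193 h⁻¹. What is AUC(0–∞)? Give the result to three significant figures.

Trapezoidal AUC_0→6:
  [0→3]: (658.3+368.9)/2 × 3 = 1540.8
  [3→4]: (368.9+304.2)/2 × 1 = 336.55
  [4→6]: (304.2+206.8)/2 × 2 = 511.0
  Sum = 2388.35 ng/mL·h
Extrapolated tail: C_last / k_e = 206.8 / 0.193 = 1071.503
AUC_0→∞ = 2388.35 + 1071.503 = 3459.853 ng/mL·h

AUC = 3460 ng/mL·h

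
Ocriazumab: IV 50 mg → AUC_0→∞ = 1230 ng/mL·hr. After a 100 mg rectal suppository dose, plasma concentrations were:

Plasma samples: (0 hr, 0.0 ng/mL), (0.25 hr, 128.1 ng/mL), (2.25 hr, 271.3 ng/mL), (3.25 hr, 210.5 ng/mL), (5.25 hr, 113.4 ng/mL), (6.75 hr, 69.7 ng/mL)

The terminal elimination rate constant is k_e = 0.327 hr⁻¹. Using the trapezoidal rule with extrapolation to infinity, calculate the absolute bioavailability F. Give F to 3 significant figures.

F = 0.541

Trapezoidal AUC_0→6.75 (rectal suppository):
  [0→0.25]: (0.0+128.1)/2 × 0.25 = 16.0125
  [0.25→2.25]: (128.1+271.3)/2 × 2 = 399.4
  [2.25→3.25]: (271.3+210.5)/2 × 1 = 240.9
  [3.25→5.25]: (210.5+113.4)/2 × 2 = 323.9
  [5.25→6.75]: (113.4+69.7)/2 × 1.5 = 137.325
  Sum = 1117.5375 ng/mL·hr
Tail: C_last/k_e = 69.7/0.327 = 213.150
AUC_0→∞ (rectal suppository) = 1117.5375 + 213.150 = 1330.6875 ng/mL·hr
F = (AUC_ev/D_ev)/(AUC_iv/D_iv) = (1330.6875/100)/(1230/50) = 13.306875/24.6 = 0.5409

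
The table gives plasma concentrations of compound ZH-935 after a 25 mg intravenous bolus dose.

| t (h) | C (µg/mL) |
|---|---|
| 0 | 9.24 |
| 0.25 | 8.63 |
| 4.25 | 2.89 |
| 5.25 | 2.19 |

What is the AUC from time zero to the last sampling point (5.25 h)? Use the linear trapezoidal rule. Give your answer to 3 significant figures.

AUC = 27.8 µg/mL·h

Trapezoidal AUC_0→5.25:
  [0→0.25]: (9.24+8.63)/2 × 0.25 = 2.23375
  [0.25→4.25]: (8.63+2.89)/2 × 4 = 23.04
  [4.25→5.25]: (2.89+2.19)/2 × 1 = 2.54
  Sum = 27.81375 µg/mL·h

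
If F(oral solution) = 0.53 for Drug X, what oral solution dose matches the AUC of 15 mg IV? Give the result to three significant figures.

For equal systemic exposure: F × D_ev = D_iv
D_ev = D_iv / F = 15 / 0.53 = 28.3019 mg

D_oral = 28.3 mg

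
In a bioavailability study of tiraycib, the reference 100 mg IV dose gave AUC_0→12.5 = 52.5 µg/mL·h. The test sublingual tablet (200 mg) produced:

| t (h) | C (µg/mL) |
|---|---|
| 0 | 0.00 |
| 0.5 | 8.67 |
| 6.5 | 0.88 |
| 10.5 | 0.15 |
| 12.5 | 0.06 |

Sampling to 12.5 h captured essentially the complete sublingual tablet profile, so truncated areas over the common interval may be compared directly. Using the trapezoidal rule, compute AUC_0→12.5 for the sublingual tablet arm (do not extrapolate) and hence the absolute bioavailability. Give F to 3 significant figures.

F = 0.315

Trapezoidal AUC_0→12.5 (sublingual tablet):
  [0→0.5]: (0.00+8.67)/2 × 0.5 = 2.1675
  [0.5→6.5]: (8.67+0.88)/2 × 6 = 28.65
  [6.5→10.5]: (0.88+0.15)/2 × 4 = 2.06
  [10.5→12.5]: (0.15+0.06)/2 × 2 = 0.21
  Sum = 33.0875 µg/mL·h
F = (AUC_ev/D_ev)/(AUC_iv/D_iv) = (33.0875/200)/(52.5/100) = 0.1654375/0.525 = 0.3151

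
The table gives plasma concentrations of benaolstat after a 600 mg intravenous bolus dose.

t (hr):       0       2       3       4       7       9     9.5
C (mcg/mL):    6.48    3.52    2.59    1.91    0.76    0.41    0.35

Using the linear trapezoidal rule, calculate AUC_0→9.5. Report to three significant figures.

Trapezoidal AUC_0→9.5:
  [0→2]: (6.48+3.52)/2 × 2 = 10.0
  [2→3]: (3.52+2.59)/2 × 1 = 3.055
  [3→4]: (2.59+1.91)/2 × 1 = 2.25
  [4→7]: (1.91+0.76)/2 × 3 = 4.005
  [7→9]: (0.76+0.41)/2 × 2 = 1.17
  [9→9.5]: (0.41+0.35)/2 × 0.5 = 0.19
  Sum = 20.67 mcg/mL·hr

AUC = 20.7 mcg/mL·hr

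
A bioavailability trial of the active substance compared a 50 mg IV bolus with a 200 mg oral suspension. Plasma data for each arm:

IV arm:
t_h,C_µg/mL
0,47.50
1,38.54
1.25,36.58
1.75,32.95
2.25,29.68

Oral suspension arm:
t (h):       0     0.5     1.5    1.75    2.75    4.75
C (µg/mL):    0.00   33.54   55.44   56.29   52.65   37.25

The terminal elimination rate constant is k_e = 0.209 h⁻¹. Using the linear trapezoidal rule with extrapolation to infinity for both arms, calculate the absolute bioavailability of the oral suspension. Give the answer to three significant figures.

Trapezoidal AUC_0→2.25 (IV):
  [0→1]: (47.50+38.54)/2 × 1 = 43.02
  [1→1.25]: (38.54+36.58)/2 × 0.25 = 9.39
  [1.25→1.75]: (36.58+32.95)/2 × 0.5 = 17.3825
  [1.75→2.25]: (32.95+29.68)/2 × 0.5 = 15.6575
  Sum = 85.45 µg/mL·h
IV tail: 29.68/0.209 = 142.010; AUC_iv,0→∞ = 85.45 + 142.010 = 227.46 µg/mL·h
Trapezoidal AUC_0→4.75 (oral suspension):
  [0→0.5]: (0.00+33.54)/2 × 0.5 = 8.385
  [0.5→1.5]: (33.54+55.44)/2 × 1 = 44.49
  [1.5→1.75]: (55.44+56.29)/2 × 0.25 = 13.96625
  [1.75→2.75]: (56.29+52.65)/2 × 1 = 54.47
  [2.75→4.75]: (52.65+37.25)/2 × 2 = 89.9
  Sum = 211.21125 µg/mL·h
oral suspension tail: 37.25/0.209 = 178.230; AUC_ev,0→∞ = 211.21125 + 178.230 = 389.44125 µg/mL·h
F = (AUC_ev/D_ev)/(AUC_iv/D_iv) = (389.44125/200)/(227.46/50) = 1.94721/4.5492 = 0.4280

F = 0.428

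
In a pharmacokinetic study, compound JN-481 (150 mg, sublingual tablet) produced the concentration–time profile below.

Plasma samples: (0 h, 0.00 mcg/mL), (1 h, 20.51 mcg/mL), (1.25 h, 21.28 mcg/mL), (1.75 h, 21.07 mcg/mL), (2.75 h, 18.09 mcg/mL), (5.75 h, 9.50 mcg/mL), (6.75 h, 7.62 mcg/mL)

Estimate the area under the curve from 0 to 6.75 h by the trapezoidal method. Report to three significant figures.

AUC = 95.6 mcg/mL·h

Trapezoidal AUC_0→6.75:
  [0→1]: (0.00+20.51)/2 × 1 = 10.255
  [1→1.25]: (20.51+21.28)/2 × 0.25 = 5.22375
  [1.25→1.75]: (21.28+21.07)/2 × 0.5 = 10.5875
  [1.75→2.75]: (21.07+18.09)/2 × 1 = 19.58
  [2.75→5.75]: (18.09+9.50)/2 × 3 = 41.385
  [5.75→6.75]: (9.50+7.62)/2 × 1 = 8.56
  Sum = 95.59125 mcg/mL·h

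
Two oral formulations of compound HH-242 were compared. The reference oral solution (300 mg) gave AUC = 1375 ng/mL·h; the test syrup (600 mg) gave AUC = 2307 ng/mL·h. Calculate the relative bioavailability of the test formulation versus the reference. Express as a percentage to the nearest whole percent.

F_rel = 84%

F_rel = (AUC_test/D_test) / (AUC_ref/D_ref)
      = (2307/600) / (1375/300)
      = 3.845 / 4.58333 = 0.8389 = 83.89%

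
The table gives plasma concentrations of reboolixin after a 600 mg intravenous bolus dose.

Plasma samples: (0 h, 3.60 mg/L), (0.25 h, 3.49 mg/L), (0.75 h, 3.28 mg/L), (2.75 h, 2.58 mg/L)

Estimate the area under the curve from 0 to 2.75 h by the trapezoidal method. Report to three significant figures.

Trapezoidal AUC_0→2.75:
  [0→0.25]: (3.60+3.49)/2 × 0.25 = 0.88625
  [0.25→0.75]: (3.49+3.28)/2 × 0.5 = 1.6925
  [0.75→2.75]: (3.28+2.58)/2 × 2 = 5.86
  Sum = 8.43875 mg/L·h

AUC = 8.44 mg/L·h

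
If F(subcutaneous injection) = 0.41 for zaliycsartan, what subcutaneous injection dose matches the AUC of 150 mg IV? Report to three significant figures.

For equal systemic exposure: F × D_ev = D_iv
D_ev = D_iv / F = 150 / 0.41 = 365.854 mg

D_subcutaneous = 366 mg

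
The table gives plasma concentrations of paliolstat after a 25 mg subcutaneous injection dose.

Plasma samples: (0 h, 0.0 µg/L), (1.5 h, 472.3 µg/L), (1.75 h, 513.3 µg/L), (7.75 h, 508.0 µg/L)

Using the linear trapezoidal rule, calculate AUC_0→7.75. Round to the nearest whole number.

AUC = 3541 µg/L·h

Trapezoidal AUC_0→7.75:
  [0→1.5]: (0.0+472.3)/2 × 1.5 = 354.225
  [1.5→1.75]: (472.3+513.3)/2 × 0.25 = 123.2
  [1.75→7.75]: (513.3+508.0)/2 × 6 = 3063.9
  Sum = 3541.325 µg/L·h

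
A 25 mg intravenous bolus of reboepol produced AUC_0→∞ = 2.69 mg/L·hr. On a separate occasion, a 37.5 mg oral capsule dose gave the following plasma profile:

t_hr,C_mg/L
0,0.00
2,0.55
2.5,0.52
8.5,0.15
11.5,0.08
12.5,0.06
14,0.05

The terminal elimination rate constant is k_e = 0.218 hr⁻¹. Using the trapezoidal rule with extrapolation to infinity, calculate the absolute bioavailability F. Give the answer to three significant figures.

F = 0.881

Trapezoidal AUC_0→14 (oral capsule):
  [0→2]: (0.00+0.55)/2 × 2 = 0.55
  [2→2.5]: (0.55+0.52)/2 × 0.5 = 0.2675
  [2.5→8.5]: (0.52+0.15)/2 × 6 = 2.01
  [8.5→11.5]: (0.15+0.08)/2 × 3 = 0.345
  [11.5→12.5]: (0.08+0.06)/2 × 1 = 0.07
  [12.5→14]: (0.06+0.05)/2 × 1.5 = 0.0825
  Sum = 3.325 mg/L·hr
Tail: C_last/k_e = 0.05/0.218 = 0.229
AUC_0→∞ (oral capsule) = 3.325 + 0.229 = 3.554 mg/L·hr
F = (AUC_ev/D_ev)/(AUC_iv/D_iv) = (3.554/37.5)/(2.69/25) = 0.0947733/0.1076 = 0.8808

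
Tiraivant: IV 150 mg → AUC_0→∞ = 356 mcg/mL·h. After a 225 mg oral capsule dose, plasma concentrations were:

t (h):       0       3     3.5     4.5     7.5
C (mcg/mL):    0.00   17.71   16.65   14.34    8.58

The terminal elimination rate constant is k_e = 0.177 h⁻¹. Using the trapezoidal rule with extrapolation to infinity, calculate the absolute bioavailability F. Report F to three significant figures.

Trapezoidal AUC_0→7.5 (oral capsule):
  [0→3]: (0.00+17.71)/2 × 3 = 26.565
  [3→3.5]: (17.71+16.65)/2 × 0.5 = 8.59
  [3.5→4.5]: (16.65+14.34)/2 × 1 = 15.495
  [4.5→7.5]: (14.34+8.58)/2 × 3 = 34.38
  Sum = 85.03 mcg/mL·h
Tail: C_last/k_e = 8.58/0.177 = 48.475
AUC_0→∞ (oral capsule) = 85.03 + 48.475 = 133.505 mcg/mL·h
F = (AUC_ev/D_ev)/(AUC_iv/D_iv) = (133.505/225)/(356/150) = 0.593356/2.37333 = 0.2500

F = 0.250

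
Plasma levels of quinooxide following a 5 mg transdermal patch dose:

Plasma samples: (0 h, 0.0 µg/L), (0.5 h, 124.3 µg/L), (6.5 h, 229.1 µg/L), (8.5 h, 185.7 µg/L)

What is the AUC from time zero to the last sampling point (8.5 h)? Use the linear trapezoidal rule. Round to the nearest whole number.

Trapezoidal AUC_0→8.5:
  [0→0.5]: (0.0+124.3)/2 × 0.5 = 31.075
  [0.5→6.5]: (124.3+229.1)/2 × 6 = 1060.2
  [6.5→8.5]: (229.1+185.7)/2 × 2 = 414.8
  Sum = 1506.075 µg/L·h

AUC = 1506 µg/L·h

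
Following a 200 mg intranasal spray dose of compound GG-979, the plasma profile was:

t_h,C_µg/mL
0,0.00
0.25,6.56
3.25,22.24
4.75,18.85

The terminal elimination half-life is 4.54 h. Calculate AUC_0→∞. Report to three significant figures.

AUC = 198 µg/mL·h

Trapezoidal AUC_0→4.75:
  [0→0.25]: (0.00+6.56)/2 × 0.25 = 0.82
  [0.25→3.25]: (6.56+22.24)/2 × 3 = 43.2
  [3.25→4.75]: (22.24+18.85)/2 × 1.5 = 30.8175
  Sum = 74.8375 µg/mL·h
k_e = ln2 / t½ = 0.693147 / 4.54 = 0.1527 h^-1
Extrapolated tail: C_last / k_e = 18.85 / 0.1527 = 123.445
AUC_0→∞ = 74.8375 + 123.445 = 198.2825 µg/mL·h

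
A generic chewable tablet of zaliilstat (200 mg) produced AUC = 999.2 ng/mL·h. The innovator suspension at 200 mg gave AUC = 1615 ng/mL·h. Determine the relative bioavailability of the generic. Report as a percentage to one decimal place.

F_rel = (AUC_test/D_test) / (AUC_ref/D_ref)
      = (999.2/200) / (1615/200)
      = 4.996 / 8.075 = 0.6187 = 61.87%

F_rel = 61.9%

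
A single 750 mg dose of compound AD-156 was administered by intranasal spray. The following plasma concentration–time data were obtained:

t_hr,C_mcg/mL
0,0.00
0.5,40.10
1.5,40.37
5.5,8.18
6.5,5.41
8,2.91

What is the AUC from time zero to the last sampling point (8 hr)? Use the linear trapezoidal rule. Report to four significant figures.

Trapezoidal AUC_0→8:
  [0→0.5]: (0.00+40.10)/2 × 0.5 = 10.025
  [0.5→1.5]: (40.10+40.37)/2 × 1 = 40.235
  [1.5→5.5]: (40.37+8.18)/2 × 4 = 97.1
  [5.5→6.5]: (8.18+5.41)/2 × 1 = 6.795
  [6.5→8]: (5.41+2.91)/2 × 1.5 = 6.24
  Sum = 160.395 mcg/mL·hr

AUC = 160.4 mcg/mL·hr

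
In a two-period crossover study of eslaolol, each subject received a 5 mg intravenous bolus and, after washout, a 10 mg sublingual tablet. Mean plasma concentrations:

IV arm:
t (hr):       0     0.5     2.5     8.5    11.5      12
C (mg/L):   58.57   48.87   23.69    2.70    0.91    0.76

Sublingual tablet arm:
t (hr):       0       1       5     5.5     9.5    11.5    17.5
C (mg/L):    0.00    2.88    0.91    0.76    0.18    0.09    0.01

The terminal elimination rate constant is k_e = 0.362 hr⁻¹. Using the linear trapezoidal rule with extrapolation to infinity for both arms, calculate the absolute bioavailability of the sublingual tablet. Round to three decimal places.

Trapezoidal AUC_0→12 (IV):
  [0→0.5]: (58.57+48.87)/2 × 0.5 = 26.86
  [0.5→2.5]: (48.87+23.69)/2 × 2 = 72.56
  [2.5→8.5]: (23.69+2.70)/2 × 6 = 79.17
  [8.5→11.5]: (2.70+0.91)/2 × 3 = 5.415
  [11.5→12]: (0.91+0.76)/2 × 0.5 = 0.4175
  Sum = 184.4225 mg/L·hr
IV tail: 0.76/0.362 = 2.099; AUC_iv,0→∞ = 184.4225 + 2.099 = 186.5215 mg/L·hr
Trapezoidal AUC_0→17.5 (sublingual tablet):
  [0→1]: (0.00+2.88)/2 × 1 = 1.44
  [1→5]: (2.88+0.91)/2 × 4 = 7.58
  [5→5.5]: (0.91+0.76)/2 × 0.5 = 0.4175
  [5.5→9.5]: (0.76+0.18)/2 × 4 = 1.88
  [9.5→11.5]: (0.18+0.09)/2 × 2 = 0.27
  [11.5→17.5]: (0.09+0.01)/2 × 6 = 0.3
  Sum = 11.8875 mg/L·hr
sublingual tablet tail: 0.01/0.362 = 0.028; AUC_ev,0→∞ = 11.8875 + 0.028 = 11.9155 mg/L·hr
F = (AUC_ev/D_ev)/(AUC_iv/D_iv) = (11.9155/10)/(186.5215/5) = 1.19155/37.3043 = 0.0319

F = 0.032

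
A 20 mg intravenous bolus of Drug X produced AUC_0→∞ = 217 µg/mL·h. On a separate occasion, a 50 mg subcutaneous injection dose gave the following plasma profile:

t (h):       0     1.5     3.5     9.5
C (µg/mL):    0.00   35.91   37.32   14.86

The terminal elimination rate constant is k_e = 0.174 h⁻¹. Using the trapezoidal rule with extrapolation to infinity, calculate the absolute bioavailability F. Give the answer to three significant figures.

Trapezoidal AUC_0→9.5 (subcutaneous injection):
  [0→1.5]: (0.00+35.91)/2 × 1.5 = 26.9325
  [1.5→3.5]: (35.91+37.32)/2 × 2 = 73.23
  [3.5→9.5]: (37.32+14.86)/2 × 6 = 156.54
  Sum = 256.7025 µg/mL·h
Tail: C_last/k_e = 14.86/0.174 = 85.402
AUC_0→∞ (subcutaneous injection) = 256.7025 + 85.402 = 342.1045 µg/mL·h
F = (AUC_ev/D_ev)/(AUC_iv/D_iv) = (342.1045/50)/(217/20) = 6.84209/10.85 = 0.6306

F = 0.631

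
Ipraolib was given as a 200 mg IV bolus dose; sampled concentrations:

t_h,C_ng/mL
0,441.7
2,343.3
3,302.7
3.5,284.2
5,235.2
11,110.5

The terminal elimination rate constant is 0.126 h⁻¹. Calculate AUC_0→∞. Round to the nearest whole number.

AUC = 3558 ng/mL·h

Trapezoidal AUC_0→11:
  [0→2]: (441.7+343.3)/2 × 2 = 785.0
  [2→3]: (343.3+302.7)/2 × 1 = 323.0
  [3→3.5]: (302.7+284.2)/2 × 0.5 = 146.725
  [3.5→5]: (284.2+235.2)/2 × 1.5 = 389.55
  [5→11]: (235.2+110.5)/2 × 6 = 1037.1
  Sum = 2681.375 ng/mL·h
Extrapolated tail: C_last / k_e = 110.5 / 0.126 = 876.984
AUC_0→∞ = 2681.375 + 876.984 = 3558.359 ng/mL·h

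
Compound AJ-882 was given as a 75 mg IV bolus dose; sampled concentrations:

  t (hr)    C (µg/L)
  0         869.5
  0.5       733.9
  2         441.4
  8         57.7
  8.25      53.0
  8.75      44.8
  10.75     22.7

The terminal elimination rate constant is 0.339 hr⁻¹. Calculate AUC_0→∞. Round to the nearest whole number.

Trapezoidal AUC_0→10.75:
  [0→0.5]: (869.5+733.9)/2 × 0.5 = 400.85
  [0.5→2]: (733.9+441.4)/2 × 1.5 = 881.475
  [2→8]: (441.4+57.7)/2 × 6 = 1497.3
  [8→8.25]: (57.7+53.0)/2 × 0.25 = 13.8375
  [8.25→8.75]: (53.0+44.8)/2 × 0.5 = 24.45
  [8.75→10.75]: (44.8+22.7)/2 × 2 = 67.5
  Sum = 2885.4125 µg/L·hr
Extrapolated tail: C_last / k_e = 22.7 / 0.339 = 66.962
AUC_0→∞ = 2885.4125 + 66.962 = 2952.3745 µg/L·hr

AUC = 2952 µg/L·hr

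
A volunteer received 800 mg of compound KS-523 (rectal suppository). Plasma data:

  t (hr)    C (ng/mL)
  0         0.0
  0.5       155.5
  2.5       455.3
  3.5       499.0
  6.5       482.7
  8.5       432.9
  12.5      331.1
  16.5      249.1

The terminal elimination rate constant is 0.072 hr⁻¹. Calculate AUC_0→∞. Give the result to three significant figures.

AUC = 9660 ng/mL·hr

Trapezoidal AUC_0→16.5:
  [0→0.5]: (0.0+155.5)/2 × 0.5 = 38.875
  [0.5→2.5]: (155.5+455.3)/2 × 2 = 610.8
  [2.5→3.5]: (455.3+499.0)/2 × 1 = 477.15
  [3.5→6.5]: (499.0+482.7)/2 × 3 = 1472.55
  [6.5→8.5]: (482.7+432.9)/2 × 2 = 915.6
  [8.5→12.5]: (432.9+331.1)/2 × 4 = 1528.0
  [12.5→16.5]: (331.1+249.1)/2 × 4 = 1160.4
  Sum = 6203.375 ng/mL·hr
Extrapolated tail: C_last / k_e = 249.1 / 0.072 = 3459.722
AUC_0→∞ = 6203.375 + 3459.722 = 9663.097 ng/mL·hr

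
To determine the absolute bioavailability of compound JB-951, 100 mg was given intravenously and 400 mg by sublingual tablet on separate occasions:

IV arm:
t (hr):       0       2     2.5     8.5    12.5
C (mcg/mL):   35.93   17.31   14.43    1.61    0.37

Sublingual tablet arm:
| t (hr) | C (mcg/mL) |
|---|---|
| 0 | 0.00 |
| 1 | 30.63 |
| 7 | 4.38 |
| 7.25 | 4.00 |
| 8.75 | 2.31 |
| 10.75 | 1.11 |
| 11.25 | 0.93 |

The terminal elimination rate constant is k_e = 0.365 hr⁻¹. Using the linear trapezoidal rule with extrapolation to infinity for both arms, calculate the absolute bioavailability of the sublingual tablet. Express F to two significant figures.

Trapezoidal AUC_0→12.5 (IV):
  [0→2]: (35.93+17.31)/2 × 2 = 53.24
  [2→2.5]: (17.31+14.43)/2 × 0.5 = 7.935
  [2.5→8.5]: (14.43+1.61)/2 × 6 = 48.12
  [8.5→12.5]: (1.61+0.37)/2 × 4 = 3.96
  Sum = 113.255 mcg/mL·hr
IV tail: 0.37/0.365 = 1.014; AUC_iv,0→∞ = 113.255 + 1.014 = 114.269 mcg/mL·hr
Trapezoidal AUC_0→11.25 (sublingual tablet):
  [0→1]: (0.00+30.63)/2 × 1 = 15.315
  [1→7]: (30.63+4.38)/2 × 6 = 105.03
  [7→7.25]: (4.38+4.00)/2 × 0.25 = 1.0475
  [7.25→8.75]: (4.00+2.31)/2 × 1.5 = 4.7325
  [8.75→10.75]: (2.31+1.11)/2 × 2 = 3.42
  [10.75→11.25]: (1.11+0.93)/2 × 0.5 = 0.51
  Sum = 130.055 mcg/mL·hr
sublingual tablet tail: 0.93/0.365 = 2.548; AUC_ev,0→∞ = 130.055 + 2.548 = 132.603 mcg/mL·hr
F = (AUC_ev/D_ev)/(AUC_iv/D_iv) = (132.603/400)/(114.269/100) = 0.3315075/1.14269 = 0.2901

F = 0.29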